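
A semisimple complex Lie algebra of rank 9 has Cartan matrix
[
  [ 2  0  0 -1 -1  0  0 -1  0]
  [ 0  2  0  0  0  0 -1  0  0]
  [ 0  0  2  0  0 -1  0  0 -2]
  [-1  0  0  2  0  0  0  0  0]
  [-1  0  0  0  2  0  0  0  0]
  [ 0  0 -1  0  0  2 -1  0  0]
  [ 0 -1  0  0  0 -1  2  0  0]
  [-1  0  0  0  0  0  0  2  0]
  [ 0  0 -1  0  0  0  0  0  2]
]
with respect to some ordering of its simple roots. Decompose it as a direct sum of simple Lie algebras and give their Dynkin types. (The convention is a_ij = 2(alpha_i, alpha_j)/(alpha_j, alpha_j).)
B_5 ⊕ D_4

The diagram associated to this matrix has two connected components: the simple roots {alpha_2, alpha_3, alpha_6, alpha_7, alpha_9} form a chain of 5 nodes with a double edge at one end; the terminal node there is the unique short simple root (B_5), and {alpha_1, alpha_4, alpha_5, alpha_8} form a chain of 2 nodes with a fork of two nodes at one end (D_4). A semisimple Lie algebra decomposes uniquely as the direct sum of simple ideals, one per connected component of its Dynkin diagram, so g ≅ B_5 ⊕ D_4 (dimension 55 + 28 = 83).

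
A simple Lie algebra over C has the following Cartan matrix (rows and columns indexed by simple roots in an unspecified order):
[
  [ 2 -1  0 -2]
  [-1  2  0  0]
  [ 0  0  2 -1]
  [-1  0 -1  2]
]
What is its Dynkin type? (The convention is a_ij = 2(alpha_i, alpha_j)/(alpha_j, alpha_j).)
The matrix has rank 4 with 2's on the diagonal. Reading the off-diagonal entries as Dynkin edges (a single edge where a_ij = a_ji = -1; a double or triple edge where a_ij * a_ji = 2 or 3), the diagram is a chain of 4 nodes with a double edge between the middle two (F_4). One simple-root ordering that puts it in standard form is (alpha_2, alpha_1, alpha_4, alpha_3). So the algebra is type F_4.

type F_4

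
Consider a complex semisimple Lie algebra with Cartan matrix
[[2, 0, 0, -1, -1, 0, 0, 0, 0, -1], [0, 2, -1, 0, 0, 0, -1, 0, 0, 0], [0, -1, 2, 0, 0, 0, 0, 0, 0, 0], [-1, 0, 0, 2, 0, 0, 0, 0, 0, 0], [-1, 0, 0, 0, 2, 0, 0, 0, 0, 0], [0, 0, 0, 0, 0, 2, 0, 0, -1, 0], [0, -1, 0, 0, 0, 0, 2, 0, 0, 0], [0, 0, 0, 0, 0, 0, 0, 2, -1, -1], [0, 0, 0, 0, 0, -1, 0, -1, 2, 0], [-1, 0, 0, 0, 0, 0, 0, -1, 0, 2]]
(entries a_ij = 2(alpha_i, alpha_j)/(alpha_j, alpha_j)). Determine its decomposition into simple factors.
The diagram associated to this matrix has two connected components: the simple roots {alpha_2, alpha_3, alpha_7} form a chain of 3 nodes with single edges (A_3), and {alpha_1, alpha_4, alpha_5, alpha_6, alpha_8, alpha_9, alpha_10} form a chain of 5 nodes with a fork of two nodes at one end (D_7). A semisimple Lie algebra decomposes uniquely as the direct sum of simple ideals, one per connected component of its Dynkin diagram, so g ≅ A_3 ⊕ D_7 (dimension 15 + 91 = 106).

A3 + D7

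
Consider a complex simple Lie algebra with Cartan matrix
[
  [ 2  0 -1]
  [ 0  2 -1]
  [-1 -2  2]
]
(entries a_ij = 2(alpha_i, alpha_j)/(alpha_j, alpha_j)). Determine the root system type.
B3

The matrix has rank 3 with 2's on the diagonal. Reading the off-diagonal entries as Dynkin edges (a single edge where a_ij = a_ji = -1; a double or triple edge where a_ij * a_ji = 2 or 3), the diagram is a chain of 3 nodes with a double edge at one end; the terminal node there is the unique short simple root (B_3). One simple-root ordering that puts it in standard form is (alpha_1, alpha_3, alpha_2). So the algebra is type B_3, i.e. so(7).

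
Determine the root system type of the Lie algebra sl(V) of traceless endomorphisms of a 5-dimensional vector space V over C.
A_4

This is sl(5), which has dimension 5^2 - 1 = 24 and rank 5 - 1 = 4 (a Cartan subalgebra is the diagonal traceless matrices). In the classification of classical Lie algebras, the special linear algebra sl(n+1) has type A_n; here n = 4, so the Dynkin diagram is a chain of 4 nodes with single edges (A_4). Hence the type is A_4.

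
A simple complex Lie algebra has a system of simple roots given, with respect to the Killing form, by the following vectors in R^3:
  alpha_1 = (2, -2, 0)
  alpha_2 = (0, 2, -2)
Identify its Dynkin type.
Compute the Cartan integers a_ij = 2(alpha_i, alpha_j)/(alpha_j, alpha_j); the resulting 2x2 Cartan matrix is
[[2, -1], [-1, 2]].
All simple roots have the same length, so the diagram is simply laced. The associated Dynkin diagram is a chain of 2 nodes with single edges (A_2), so the type is A_2 (the algebra sl(3)).

A2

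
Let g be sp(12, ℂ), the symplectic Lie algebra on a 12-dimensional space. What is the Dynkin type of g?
This is sp(12), which has dimension 12(12+1)/2 = 78 and rank 12/2 = 6. In the classification of classical Lie algebras, the symplectic algebra sp(2n) has type C_n; here n = 6, so the Dynkin diagram is a chain of 6 nodes with a double edge at one end; the terminal node there is the unique long simple root (C_6). Hence the type is C_6.

C_6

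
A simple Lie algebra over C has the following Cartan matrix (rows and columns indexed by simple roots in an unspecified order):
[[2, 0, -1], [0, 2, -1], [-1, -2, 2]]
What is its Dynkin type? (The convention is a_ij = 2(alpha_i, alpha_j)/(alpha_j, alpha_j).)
B_3

The matrix has rank 3 with 2's on the diagonal. Reading the off-diagonal entries as Dynkin edges (a single edge where a_ij = a_ji = -1; a double or triple edge where a_ij * a_ji = 2 or 3), the diagram is a chain of 3 nodes with a double edge at one end; the terminal node there is the unique short simple root (B_3). One simple-root ordering that puts it in standard form is (alpha_1, alpha_3, alpha_2). So the algebra is type B_3, i.e. so(7).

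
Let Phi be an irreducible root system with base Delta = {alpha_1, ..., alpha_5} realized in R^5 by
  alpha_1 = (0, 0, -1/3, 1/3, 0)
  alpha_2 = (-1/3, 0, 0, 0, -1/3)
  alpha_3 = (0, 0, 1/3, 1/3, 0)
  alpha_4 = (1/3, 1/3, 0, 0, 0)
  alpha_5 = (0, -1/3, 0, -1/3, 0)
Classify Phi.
D5

Compute the Cartan integers a_ij = 2(alpha_i, alpha_j)/(alpha_j, alpha_j); the resulting 5x5 Cartan matrix is
[[2, 0, 0, 0, -1], [0, 2, 0, -1, 0], [0, 0, 2, 0, -1], [0, -1, 0, 2, -1], [-1, 0, -1, -1, 2]].
All simple roots have the same length, so the diagram is simply laced. The associated Dynkin diagram is a chain of 3 nodes with a fork of two nodes at one end (D_5), so the type is D_5 (the algebra so(10)).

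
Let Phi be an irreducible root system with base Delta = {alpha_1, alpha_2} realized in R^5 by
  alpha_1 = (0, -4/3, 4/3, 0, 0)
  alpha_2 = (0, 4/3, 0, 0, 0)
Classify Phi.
type B_2

Compute the Cartan integers a_ij = 2(alpha_i, alpha_j)/(alpha_j, alpha_j); the resulting 2x2 Cartan matrix is
[[2, -2], [-1, 2]].
The roots have two lengths (squared-length ratio 2:1); the short ones are alpha_{2}. The associated Dynkin diagram is a chain of 2 nodes with a double edge at one end; the terminal node there is the unique short simple root (B_2), so the type is B_2 (the algebra so(5)).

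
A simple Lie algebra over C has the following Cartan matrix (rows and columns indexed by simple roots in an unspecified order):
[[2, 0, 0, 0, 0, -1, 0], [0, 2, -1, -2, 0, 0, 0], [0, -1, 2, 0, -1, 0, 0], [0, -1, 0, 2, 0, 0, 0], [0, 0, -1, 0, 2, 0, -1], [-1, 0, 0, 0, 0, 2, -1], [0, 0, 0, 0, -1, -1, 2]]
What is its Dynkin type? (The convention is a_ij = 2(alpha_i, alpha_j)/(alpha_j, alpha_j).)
B_7

The matrix has rank 7 with 2's on the diagonal. Reading the off-diagonal entries as Dynkin edges (a single edge where a_ij = a_ji = -1; a double or triple edge where a_ij * a_ji = 2 or 3), the diagram is a chain of 7 nodes with a double edge at one end; the terminal node there is the unique short simple root (B_7). One simple-root ordering that puts it in standard form is (alpha_1, alpha_6, alpha_7, alpha_5, alpha_3, alpha_2, alpha_4). So the algebra is type B_7, i.e. so(15).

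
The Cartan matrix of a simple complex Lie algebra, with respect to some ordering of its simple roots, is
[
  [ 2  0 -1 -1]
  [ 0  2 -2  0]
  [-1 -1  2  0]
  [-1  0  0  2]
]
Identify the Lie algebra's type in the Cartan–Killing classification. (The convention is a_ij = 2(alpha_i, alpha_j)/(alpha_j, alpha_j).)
The matrix has rank 4 with 2's on the diagonal. Reading the off-diagonal entries as Dynkin edges (a single edge where a_ij = a_ji = -1; a double or triple edge where a_ij * a_ji = 2 or 3), the diagram is a chain of 4 nodes with a double edge at one end; the terminal node there is the unique long simple root (C_4). One simple-root ordering that puts it in standard form is (alpha_4, alpha_1, alpha_3, alpha_2). So the algebra is type C_4, i.e. sp(8).

C_4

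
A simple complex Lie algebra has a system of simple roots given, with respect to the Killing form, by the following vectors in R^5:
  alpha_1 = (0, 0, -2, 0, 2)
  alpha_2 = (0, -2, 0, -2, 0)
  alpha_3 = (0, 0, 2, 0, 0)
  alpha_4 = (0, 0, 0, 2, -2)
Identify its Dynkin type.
Compute the Cartan integers a_ij = 2(alpha_i, alpha_j)/(alpha_j, alpha_j); the resulting 4x4 Cartan matrix is
[[2, 0, -2, -1], [0, 2, 0, -1], [-1, 0, 2, 0], [-1, -1, 0, 2]].
The roots have two lengths (squared-length ratio 2:1); the short ones are alpha_{3}. The associated Dynkin diagram is a chain of 4 nodes with a double edge at one end; the terminal node there is the unique short simple root (B_4), so the type is B_4 (the algebra so(9)).

B4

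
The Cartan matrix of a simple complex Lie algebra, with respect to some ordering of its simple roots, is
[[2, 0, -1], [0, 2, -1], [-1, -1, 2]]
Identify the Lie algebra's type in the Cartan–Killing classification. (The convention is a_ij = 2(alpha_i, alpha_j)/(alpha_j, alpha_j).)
A_3 (sl(4))

The matrix has rank 3 with 2's on the diagonal. Reading the off-diagonal entries as Dynkin edges (a single edge where a_ij = a_ji = -1; a double or triple edge where a_ij * a_ji = 2 or 3), the diagram is a chain of 3 nodes with single edges (A_3). One simple-root ordering that puts it in standard form is (alpha_2, alpha_3, alpha_1). So the algebra is type A_3, i.e. sl(4).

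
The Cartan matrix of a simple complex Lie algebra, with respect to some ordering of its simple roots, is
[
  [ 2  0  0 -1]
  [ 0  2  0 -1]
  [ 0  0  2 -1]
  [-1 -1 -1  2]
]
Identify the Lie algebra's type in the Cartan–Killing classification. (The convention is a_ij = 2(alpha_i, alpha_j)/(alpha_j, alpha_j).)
D_4

The matrix has rank 4 with 2's on the diagonal. Reading the off-diagonal entries as Dynkin edges (a single edge where a_ij = a_ji = -1; a double or triple edge where a_ij * a_ji = 2 or 3), the diagram is a chain of 2 nodes with a fork of two nodes at one end (D_4). One simple-root ordering that puts it in standard form is (alpha_1, alpha_4, alpha_3, alpha_2). So the algebra is type D_4, i.e. so(8).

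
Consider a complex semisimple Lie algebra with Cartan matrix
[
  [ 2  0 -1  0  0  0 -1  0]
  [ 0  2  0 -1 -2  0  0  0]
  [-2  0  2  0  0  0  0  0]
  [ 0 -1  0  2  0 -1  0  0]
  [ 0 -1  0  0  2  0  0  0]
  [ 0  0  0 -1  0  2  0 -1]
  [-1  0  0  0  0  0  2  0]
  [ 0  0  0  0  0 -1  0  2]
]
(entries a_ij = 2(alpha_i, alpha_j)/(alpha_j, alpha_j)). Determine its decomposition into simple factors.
The diagram associated to this matrix has two connected components: the simple roots {alpha_2, alpha_4, alpha_5, alpha_6, alpha_8} form a chain of 5 nodes with a double edge at one end; the terminal node there is the unique short simple root (B_5), and {alpha_1, alpha_3, alpha_7} form a chain of 3 nodes with a double edge at one end; the terminal node there is the unique long simple root (C_3). A semisimple Lie algebra decomposes uniquely as the direct sum of simple ideals, one per connected component of its Dynkin diagram, so g ≅ B_5 ⊕ C_3 (dimension 55 + 21 = 76).

B_5 (so(11)) ⊕ C_3 (sp(6))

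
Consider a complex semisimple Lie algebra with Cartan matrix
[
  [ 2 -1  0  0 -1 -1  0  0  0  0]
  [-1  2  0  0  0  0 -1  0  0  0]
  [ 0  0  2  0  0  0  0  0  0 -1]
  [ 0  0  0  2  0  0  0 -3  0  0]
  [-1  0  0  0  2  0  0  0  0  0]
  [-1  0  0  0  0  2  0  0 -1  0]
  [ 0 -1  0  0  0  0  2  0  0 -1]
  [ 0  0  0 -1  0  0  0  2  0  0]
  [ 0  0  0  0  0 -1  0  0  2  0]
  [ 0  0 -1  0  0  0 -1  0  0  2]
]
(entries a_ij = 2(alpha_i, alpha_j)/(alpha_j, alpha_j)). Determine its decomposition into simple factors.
type E_8 + type G_2

The diagram associated to this matrix has two connected components: the simple roots {alpha_1, alpha_2, alpha_3, alpha_5, alpha_6, alpha_7, alpha_9, alpha_10} form a chain of 7 nodes with one extra node attached to the third node from one end (E_8), and {alpha_4, alpha_8} form two nodes joined by a triple edge (G_2). A semisimple Lie algebra decomposes uniquely as the direct sum of simple ideals, one per connected component of its Dynkin diagram, so g ≅ E_8 ⊕ G_2 (dimension 248 + 14 = 262).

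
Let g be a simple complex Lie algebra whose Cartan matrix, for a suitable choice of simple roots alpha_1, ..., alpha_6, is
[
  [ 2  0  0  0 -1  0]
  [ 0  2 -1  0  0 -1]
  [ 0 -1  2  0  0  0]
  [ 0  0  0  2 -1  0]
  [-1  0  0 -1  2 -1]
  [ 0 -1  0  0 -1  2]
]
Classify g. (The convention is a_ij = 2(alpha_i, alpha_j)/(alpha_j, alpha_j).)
D_6

The matrix has rank 6 with 2's on the diagonal. Reading the off-diagonal entries as Dynkin edges (a single edge where a_ij = a_ji = -1; a double or triple edge where a_ij * a_ji = 2 or 3), the diagram is a chain of 4 nodes with a fork of two nodes at one end (D_6). One simple-root ordering that puts it in standard form is (alpha_3, alpha_2, alpha_6, alpha_5, alpha_1, alpha_4). So the algebra is type D_6, i.e. so(12).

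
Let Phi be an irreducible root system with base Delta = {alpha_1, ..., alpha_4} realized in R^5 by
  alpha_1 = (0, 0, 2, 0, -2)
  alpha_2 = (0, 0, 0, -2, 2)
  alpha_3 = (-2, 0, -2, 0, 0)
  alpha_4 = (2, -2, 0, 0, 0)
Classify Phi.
Compute the Cartan integers a_ij = 2(alpha_i, alpha_j)/(alpha_j, alpha_j); the resulting 4x4 Cartan matrix is
[[2, -1, -1, 0], [-1, 2, 0, 0], [-1, 0, 2, -1], [0, 0, -1, 2]].
All simple roots have the same length, so the diagram is simply laced. The associated Dynkin diagram is a chain of 4 nodes with single edges (A_4), so the type is A_4 (the algebra sl(5)).

A4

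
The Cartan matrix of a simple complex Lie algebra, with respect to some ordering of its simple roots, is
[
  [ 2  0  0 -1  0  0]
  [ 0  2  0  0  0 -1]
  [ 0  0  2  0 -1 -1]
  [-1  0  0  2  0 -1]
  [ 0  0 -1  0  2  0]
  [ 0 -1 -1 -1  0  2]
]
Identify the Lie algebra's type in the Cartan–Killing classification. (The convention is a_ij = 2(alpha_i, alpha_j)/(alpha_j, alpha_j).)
The matrix has rank 6 with 2's on the diagonal. Reading the off-diagonal entries as Dynkin edges (a single edge where a_ij = a_ji = -1; a double or triple edge where a_ij * a_ji = 2 or 3), the diagram is a chain of 5 nodes with one extra node attached to the third node from one end (E_6). One simple-root ordering that puts it in standard form is (alpha_5, alpha_2, alpha_3, alpha_6, alpha_4, alpha_1). So the algebra is type E_6.

E6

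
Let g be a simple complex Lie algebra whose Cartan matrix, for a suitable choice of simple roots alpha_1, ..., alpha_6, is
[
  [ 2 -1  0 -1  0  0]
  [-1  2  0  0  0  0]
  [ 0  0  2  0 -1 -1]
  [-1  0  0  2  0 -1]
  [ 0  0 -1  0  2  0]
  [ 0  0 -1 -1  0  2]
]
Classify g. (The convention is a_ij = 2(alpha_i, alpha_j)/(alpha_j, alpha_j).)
The matrix has rank 6 with 2's on the diagonal. Reading the off-diagonal entries as Dynkin edges (a single edge where a_ij = a_ji = -1; a double or triple edge where a_ij * a_ji = 2 or 3), the diagram is a chain of 6 nodes with single edges (A_6). One simple-root ordering that puts it in standard form is (alpha_2, alpha_1, alpha_4, alpha_6, alpha_3, alpha_5). So the algebra is type A_6, i.e. sl(7).

A6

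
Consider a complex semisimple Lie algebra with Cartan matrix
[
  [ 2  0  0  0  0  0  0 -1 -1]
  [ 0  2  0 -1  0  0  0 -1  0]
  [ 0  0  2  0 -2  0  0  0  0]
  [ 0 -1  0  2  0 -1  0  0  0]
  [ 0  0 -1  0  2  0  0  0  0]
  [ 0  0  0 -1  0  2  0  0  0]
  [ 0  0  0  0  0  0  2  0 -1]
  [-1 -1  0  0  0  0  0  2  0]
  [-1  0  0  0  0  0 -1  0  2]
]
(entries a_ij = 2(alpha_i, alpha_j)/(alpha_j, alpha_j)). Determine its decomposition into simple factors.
The diagram associated to this matrix has two connected components: the simple roots {alpha_1, alpha_2, alpha_4, alpha_6, alpha_7, alpha_8, alpha_9} form a chain of 7 nodes with single edges (A_7), and {alpha_3, alpha_5} form a chain of 2 nodes with a double edge at one end; the terminal node there is the unique short simple root (B_2). A semisimple Lie algebra decomposes uniquely as the direct sum of simple ideals, one per connected component of its Dynkin diagram, so g ≅ A_7 ⊕ B_2 (dimension 63 + 10 = 73).

type A_7 ⊕ type B_2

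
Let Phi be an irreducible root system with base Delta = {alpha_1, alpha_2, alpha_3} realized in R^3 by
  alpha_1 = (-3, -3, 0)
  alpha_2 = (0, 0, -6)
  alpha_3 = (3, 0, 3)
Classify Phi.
Compute the Cartan integers a_ij = 2(alpha_i, alpha_j)/(alpha_j, alpha_j); the resulting 3x3 Cartan matrix is
[[2, 0, -1], [0, 2, -2], [-1, -1, 2]].
The roots have two lengths (squared-length ratio 2:1); the short ones are alpha_{1,3}. The associated Dynkin diagram is a chain of 3 nodes with a double edge at one end; the terminal node there is the unique long simple root (C_3), so the type is C_3 (the algebra sp(6)).

C3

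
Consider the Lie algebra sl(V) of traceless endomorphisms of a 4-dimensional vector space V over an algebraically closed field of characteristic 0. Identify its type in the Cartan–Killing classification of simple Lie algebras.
type A_3

This is sl(4), which has dimension 4^2 - 1 = 15 and rank 4 - 1 = 3 (a Cartan subalgebra is the diagonal traceless matrices). In the classification of classical Lie algebras, the special linear algebra sl(n+1) has type A_n; here n = 3, so the Dynkin diagram is a chain of 3 nodes with single edges (A_3). Hence the type is A_3.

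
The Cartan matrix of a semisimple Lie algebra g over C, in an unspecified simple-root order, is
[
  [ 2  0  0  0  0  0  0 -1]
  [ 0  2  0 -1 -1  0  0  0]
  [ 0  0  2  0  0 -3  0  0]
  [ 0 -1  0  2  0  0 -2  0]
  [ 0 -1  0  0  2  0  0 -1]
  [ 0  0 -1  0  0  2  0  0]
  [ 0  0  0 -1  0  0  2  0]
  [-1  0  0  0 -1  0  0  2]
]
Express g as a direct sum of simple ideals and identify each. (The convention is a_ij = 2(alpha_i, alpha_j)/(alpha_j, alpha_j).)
The diagram associated to this matrix has two connected components: the simple roots {alpha_1, alpha_2, alpha_4, alpha_5, alpha_7, alpha_8} form a chain of 6 nodes with a double edge at one end; the terminal node there is the unique short simple root (B_6), and {alpha_3, alpha_6} form two nodes joined by a triple edge (G_2). A semisimple Lie algebra decomposes uniquely as the direct sum of simple ideals, one per connected component of its Dynkin diagram, so g ≅ B_6 ⊕ G_2 (dimension 78 + 14 = 92).

B_6 (so(13)) + G_2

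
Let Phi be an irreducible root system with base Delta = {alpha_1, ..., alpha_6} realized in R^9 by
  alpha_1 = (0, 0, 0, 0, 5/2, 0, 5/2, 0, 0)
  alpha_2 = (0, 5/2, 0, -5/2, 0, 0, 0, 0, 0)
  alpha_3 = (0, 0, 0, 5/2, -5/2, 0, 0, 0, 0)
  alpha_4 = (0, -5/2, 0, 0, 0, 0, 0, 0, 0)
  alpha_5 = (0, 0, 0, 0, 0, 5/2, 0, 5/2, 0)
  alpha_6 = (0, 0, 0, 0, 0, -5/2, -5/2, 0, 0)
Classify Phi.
B6

Compute the Cartan integers a_ij = 2(alpha_i, alpha_j)/(alpha_j, alpha_j); the resulting 6x6 Cartan matrix is
[[2, 0, -1, 0, 0, -1], [0, 2, -1, -2, 0, 0], [-1, -1, 2, 0, 0, 0], [0, -1, 0, 2, 0, 0], [0, 0, 0, 0, 2, -1], [-1, 0, 0, 0, -1, 2]].
The roots have two lengths (squared-length ratio 2:1); the short ones are alpha_{4}. The associated Dynkin diagram is a chain of 6 nodes with a double edge at one end; the terminal node there is the unique short simple root (B_6), so the type is B_6 (the algebra so(13)).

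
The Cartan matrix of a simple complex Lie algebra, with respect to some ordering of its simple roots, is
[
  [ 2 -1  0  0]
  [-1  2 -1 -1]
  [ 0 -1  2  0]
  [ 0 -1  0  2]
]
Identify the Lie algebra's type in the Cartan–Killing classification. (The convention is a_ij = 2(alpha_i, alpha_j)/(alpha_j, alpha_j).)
type D_4

The matrix has rank 4 with 2's on the diagonal. Reading the off-diagonal entries as Dynkin edges (a single edge where a_ij = a_ji = -1; a double or triple edge where a_ij * a_ji = 2 or 3), the diagram is a chain of 2 nodes with a fork of two nodes at one end (D_4). One simple-root ordering that puts it in standard form is (alpha_3, alpha_2, alpha_1, alpha_4). So the algebra is type D_4, i.e. so(8).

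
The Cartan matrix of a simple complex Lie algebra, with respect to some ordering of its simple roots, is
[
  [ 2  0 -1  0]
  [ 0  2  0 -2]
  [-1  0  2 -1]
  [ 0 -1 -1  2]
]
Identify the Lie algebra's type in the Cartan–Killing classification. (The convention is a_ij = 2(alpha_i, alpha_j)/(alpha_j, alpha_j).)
The matrix has rank 4 with 2's on the diagonal. Reading the off-diagonal entries as Dynkin edges (a single edge where a_ij = a_ji = -1; a double or triple edge where a_ij * a_ji = 2 or 3), the diagram is a chain of 4 nodes with a double edge at one end; the terminal node there is the unique long simple root (C_4). One simple-root ordering that puts it in standard form is (alpha_1, alpha_3, alpha_4, alpha_2). So the algebra is type C_4, i.e. sp(8).

type C_4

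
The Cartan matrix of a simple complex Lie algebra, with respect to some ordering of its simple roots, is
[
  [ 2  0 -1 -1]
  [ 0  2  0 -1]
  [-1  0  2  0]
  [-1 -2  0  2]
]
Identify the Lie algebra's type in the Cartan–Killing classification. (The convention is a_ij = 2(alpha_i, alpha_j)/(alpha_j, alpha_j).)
B_4 (so(9))

The matrix has rank 4 with 2's on the diagonal. Reading the off-diagonal entries as Dynkin edges (a single edge where a_ij = a_ji = -1; a double or triple edge where a_ij * a_ji = 2 or 3), the diagram is a chain of 4 nodes with a double edge at one end; the terminal node there is the unique short simple root (B_4). One simple-root ordering that puts it in standard form is (alpha_3, alpha_1, alpha_4, alpha_2). So the algebra is type B_4, i.e. so(9).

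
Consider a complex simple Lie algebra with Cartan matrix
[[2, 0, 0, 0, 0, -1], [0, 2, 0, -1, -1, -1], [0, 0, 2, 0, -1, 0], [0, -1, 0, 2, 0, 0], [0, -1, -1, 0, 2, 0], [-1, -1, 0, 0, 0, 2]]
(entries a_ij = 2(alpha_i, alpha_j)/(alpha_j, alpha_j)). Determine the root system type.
E6

The matrix has rank 6 with 2's on the diagonal. Reading the off-diagonal entries as Dynkin edges (a single edge where a_ij = a_ji = -1; a double or triple edge where a_ij * a_ji = 2 or 3), the diagram is a chain of 5 nodes with one extra node attached to the third node from one end (E_6). One simple-root ordering that puts it in standard form is (alpha_3, alpha_4, alpha_5, alpha_2, alpha_6, alpha_1). So the algebra is type E_6.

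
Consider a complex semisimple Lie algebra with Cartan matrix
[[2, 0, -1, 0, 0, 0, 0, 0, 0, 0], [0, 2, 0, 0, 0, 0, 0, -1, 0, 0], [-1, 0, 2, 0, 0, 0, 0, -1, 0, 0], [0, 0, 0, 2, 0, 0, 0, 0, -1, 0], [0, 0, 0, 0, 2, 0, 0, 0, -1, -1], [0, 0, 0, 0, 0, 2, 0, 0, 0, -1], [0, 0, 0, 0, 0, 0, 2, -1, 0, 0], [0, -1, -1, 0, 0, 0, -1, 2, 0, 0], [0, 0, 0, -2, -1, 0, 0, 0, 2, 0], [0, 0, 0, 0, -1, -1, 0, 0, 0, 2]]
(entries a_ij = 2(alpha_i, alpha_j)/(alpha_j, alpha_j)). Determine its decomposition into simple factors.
The diagram associated to this matrix has two connected components: the simple roots {alpha_4, alpha_5, alpha_6, alpha_9, alpha_10} form a chain of 5 nodes with a double edge at one end; the terminal node there is the unique short simple root (B_5), and {alpha_1, alpha_2, alpha_3, alpha_7, alpha_8} form a chain of 3 nodes with a fork of two nodes at one end (D_5). A semisimple Lie algebra decomposes uniquely as the direct sum of simple ideals, one per connected component of its Dynkin diagram, so g ≅ B_5 ⊕ D_5 (dimension 55 + 45 = 100).

type B_5 + type D_5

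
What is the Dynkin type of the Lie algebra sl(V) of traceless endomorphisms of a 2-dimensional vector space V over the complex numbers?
A_1 (sl(2))

This is sl(2), which has dimension 2^2 - 1 = 3 and rank 2 - 1 = 1 (a Cartan subalgebra is the diagonal traceless matrices). In the classification of classical Lie algebras, the special linear algebra sl(n+1) has type A_n; here n = 1, so the Dynkin diagram is a chain of 1 nodes with single edges (A_1). Hence the type is A_1.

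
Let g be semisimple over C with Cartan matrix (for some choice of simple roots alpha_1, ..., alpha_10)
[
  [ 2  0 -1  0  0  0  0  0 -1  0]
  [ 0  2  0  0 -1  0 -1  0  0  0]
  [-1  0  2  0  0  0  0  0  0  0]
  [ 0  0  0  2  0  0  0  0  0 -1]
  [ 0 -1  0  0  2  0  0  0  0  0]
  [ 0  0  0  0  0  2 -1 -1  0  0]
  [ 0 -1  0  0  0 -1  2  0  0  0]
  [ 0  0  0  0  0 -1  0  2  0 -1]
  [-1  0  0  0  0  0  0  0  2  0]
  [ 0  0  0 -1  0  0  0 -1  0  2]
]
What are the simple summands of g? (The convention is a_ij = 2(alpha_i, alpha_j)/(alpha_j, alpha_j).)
type A_3 ⊕ type A_7

The diagram associated to this matrix has two connected components: the simple roots {alpha_1, alpha_3, alpha_9} form a chain of 3 nodes with single edges (A_3), and {alpha_2, alpha_4, alpha_5, alpha_6, alpha_7, alpha_8, alpha_10} form a chain of 7 nodes with single edges (A_7). A semisimple Lie algebra decomposes uniquely as the direct sum of simple ideals, one per connected component of its Dynkin diagram, so g ≅ A_3 ⊕ A_7 (dimension 15 + 63 = 78).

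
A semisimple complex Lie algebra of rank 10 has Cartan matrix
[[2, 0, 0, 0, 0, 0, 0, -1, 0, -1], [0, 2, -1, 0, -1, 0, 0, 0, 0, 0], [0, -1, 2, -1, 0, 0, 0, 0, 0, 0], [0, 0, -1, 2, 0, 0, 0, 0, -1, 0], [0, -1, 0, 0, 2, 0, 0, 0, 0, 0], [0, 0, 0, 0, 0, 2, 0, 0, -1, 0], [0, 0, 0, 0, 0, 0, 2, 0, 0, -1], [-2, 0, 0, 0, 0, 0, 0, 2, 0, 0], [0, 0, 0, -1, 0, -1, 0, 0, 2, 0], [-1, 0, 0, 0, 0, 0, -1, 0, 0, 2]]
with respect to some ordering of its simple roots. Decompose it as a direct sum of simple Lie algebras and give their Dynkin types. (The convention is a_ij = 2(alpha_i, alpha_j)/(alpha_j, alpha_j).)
A6 ⊕ C4

The diagram associated to this matrix has two connected components: the simple roots {alpha_2, alpha_3, alpha_4, alpha_5, alpha_6, alpha_9} form a chain of 6 nodes with single edges (A_6), and {alpha_1, alpha_7, alpha_8, alpha_10} form a chain of 4 nodes with a double edge at one end; the terminal node there is the unique long simple root (C_4). A semisimple Lie algebra decomposes uniquely as the direct sum of simple ideals, one per connected component of its Dynkin diagram, so g ≅ A_6 ⊕ C_4 (dimension 48 + 36 = 84).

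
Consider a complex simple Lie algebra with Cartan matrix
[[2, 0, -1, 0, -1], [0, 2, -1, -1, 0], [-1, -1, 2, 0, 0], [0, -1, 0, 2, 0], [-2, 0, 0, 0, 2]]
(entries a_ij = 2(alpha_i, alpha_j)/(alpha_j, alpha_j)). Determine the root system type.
C5

The matrix has rank 5 with 2's on the diagonal. Reading the off-diagonal entries as Dynkin edges (a single edge where a_ij = a_ji = -1; a double or triple edge where a_ij * a_ji = 2 or 3), the diagram is a chain of 5 nodes with a double edge at one end; the terminal node there is the unique long simple root (C_5). One simple-root ordering that puts it in standard form is (alpha_4, alpha_2, alpha_3, alpha_1, alpha_5). So the algebra is type C_5, i.e. sp(10).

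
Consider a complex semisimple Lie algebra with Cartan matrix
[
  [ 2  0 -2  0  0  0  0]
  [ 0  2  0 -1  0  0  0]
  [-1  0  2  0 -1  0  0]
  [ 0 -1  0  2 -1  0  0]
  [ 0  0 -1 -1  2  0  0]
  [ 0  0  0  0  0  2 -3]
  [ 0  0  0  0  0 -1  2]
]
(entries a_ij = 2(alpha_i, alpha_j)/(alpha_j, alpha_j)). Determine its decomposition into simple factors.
The diagram associated to this matrix has two connected components: the simple roots {alpha_1, alpha_2, alpha_3, alpha_4, alpha_5} form a chain of 5 nodes with a double edge at one end; the terminal node there is the unique long simple root (C_5), and {alpha_6, alpha_7} form two nodes joined by a triple edge (G_2). A semisimple Lie algebra decomposes uniquely as the direct sum of simple ideals, one per connected component of its Dynkin diagram, so g ≅ C_5 ⊕ G_2 (dimension 55 + 14 = 69).

C_5 + G_2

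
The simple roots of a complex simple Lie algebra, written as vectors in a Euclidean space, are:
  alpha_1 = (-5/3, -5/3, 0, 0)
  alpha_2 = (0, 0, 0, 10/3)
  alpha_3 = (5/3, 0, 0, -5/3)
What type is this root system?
Compute the Cartan integers a_ij = 2(alpha_i, alpha_j)/(alpha_j, alpha_j); the resulting 3x3 Cartan matrix is
[[2, 0, -1], [0, 2, -2], [-1, -1, 2]].
The roots have two lengths (squared-length ratio 2:1); the short ones are alpha_{1,3}. The associated Dynkin diagram is a chain of 3 nodes with a double edge at one end; the terminal node there is the unique long simple root (C_3), so the type is C_3 (the algebra sp(6)).

C_3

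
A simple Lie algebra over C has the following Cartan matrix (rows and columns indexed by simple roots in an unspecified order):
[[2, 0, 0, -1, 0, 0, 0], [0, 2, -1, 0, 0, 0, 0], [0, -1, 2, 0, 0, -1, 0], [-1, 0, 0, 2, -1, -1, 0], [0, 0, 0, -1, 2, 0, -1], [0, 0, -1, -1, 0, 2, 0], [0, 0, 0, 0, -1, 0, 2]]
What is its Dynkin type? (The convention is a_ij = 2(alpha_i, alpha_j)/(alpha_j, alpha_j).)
The matrix has rank 7 with 2's on the diagonal. Reading the off-diagonal entries as Dynkin edges (a single edge where a_ij = a_ji = -1; a double or triple edge where a_ij * a_ji = 2 or 3), the diagram is a chain of 6 nodes with one extra node attached to the third node from one end (E_7). One simple-root ordering that puts it in standard form is (alpha_7, alpha_1, alpha_5, alpha_4, alpha_6, alpha_3, alpha_2). So the algebra is type E_7.

type E_7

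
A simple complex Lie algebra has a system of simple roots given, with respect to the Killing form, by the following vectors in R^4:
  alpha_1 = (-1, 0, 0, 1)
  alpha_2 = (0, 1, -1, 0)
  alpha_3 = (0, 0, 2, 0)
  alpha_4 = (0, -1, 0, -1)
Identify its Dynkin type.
C4

Compute the Cartan integers a_ij = 2(alpha_i, alpha_j)/(alpha_j, alpha_j); the resulting 4x4 Cartan matrix is
[[2, 0, 0, -1], [0, 2, -1, -1], [0, -2, 2, 0], [-1, -1, 0, 2]].
The roots have two lengths (squared-length ratio 2:1); the short ones are alpha_{1,2,4}. The associated Dynkin diagram is a chain of 4 nodes with a double edge at one end; the terminal node there is the unique long simple root (C_4), so the type is C_4 (the algebra sp(8)).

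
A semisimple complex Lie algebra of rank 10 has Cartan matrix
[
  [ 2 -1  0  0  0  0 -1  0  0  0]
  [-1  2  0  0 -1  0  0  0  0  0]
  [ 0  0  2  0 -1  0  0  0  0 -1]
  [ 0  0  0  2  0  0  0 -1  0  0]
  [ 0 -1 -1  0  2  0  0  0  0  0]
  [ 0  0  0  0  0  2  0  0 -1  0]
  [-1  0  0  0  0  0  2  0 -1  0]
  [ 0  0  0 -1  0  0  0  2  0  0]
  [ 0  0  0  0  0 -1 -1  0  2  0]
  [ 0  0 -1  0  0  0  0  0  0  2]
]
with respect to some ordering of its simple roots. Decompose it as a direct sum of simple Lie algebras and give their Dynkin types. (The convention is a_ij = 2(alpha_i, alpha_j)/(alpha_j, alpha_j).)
type A_2 ⊕ type A_8

The diagram associated to this matrix has two connected components: the simple roots {alpha_4, alpha_8} form a chain of 2 nodes with single edges (A_2), and {alpha_1, alpha_2, alpha_3, alpha_5, alpha_6, alpha_7, alpha_9, alpha_10} form a chain of 8 nodes with single edges (A_8). A semisimple Lie algebra decomposes uniquely as the direct sum of simple ideals, one per connected component of its Dynkin diagram, so g ≅ A_2 ⊕ A_8 (dimension 8 + 80 = 88).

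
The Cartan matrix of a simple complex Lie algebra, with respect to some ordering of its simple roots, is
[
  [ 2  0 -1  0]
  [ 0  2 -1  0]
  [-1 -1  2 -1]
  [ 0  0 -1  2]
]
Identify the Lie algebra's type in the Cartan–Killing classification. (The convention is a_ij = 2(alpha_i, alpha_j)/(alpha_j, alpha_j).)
type D_4

The matrix has rank 4 with 2's on the diagonal. Reading the off-diagonal entries as Dynkin edges (a single edge where a_ij = a_ji = -1; a double or triple edge where a_ij * a_ji = 2 or 3), the diagram is a chain of 2 nodes with a fork of two nodes at one end (D_4). One simple-root ordering that puts it in standard form is (alpha_2, alpha_3, alpha_4, alpha_1). So the algebra is type D_4, i.e. so(8).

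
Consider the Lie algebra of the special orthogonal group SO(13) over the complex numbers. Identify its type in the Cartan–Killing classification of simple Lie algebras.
B6

This is so(13) with 13 odd, which has dimension 13(13-1)/2 = 78 and rank (13-1)/2 = 6. In the classification of classical Lie algebras, the orthogonal algebra so(2n+1) in an odd number of variables has type B_n; here n = 6, so the Dynkin diagram is a chain of 6 nodes with a double edge at one end; the terminal node there is the unique short simple root (B_6). Hence the type is B_6.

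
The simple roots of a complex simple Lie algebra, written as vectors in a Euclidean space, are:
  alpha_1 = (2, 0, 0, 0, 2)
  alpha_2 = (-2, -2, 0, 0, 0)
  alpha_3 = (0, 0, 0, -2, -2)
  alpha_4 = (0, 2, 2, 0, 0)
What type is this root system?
type A_4

Compute the Cartan integers a_ij = 2(alpha_i, alpha_j)/(alpha_j, alpha_j); the resulting 4x4 Cartan matrix is
[[2, -1, -1, 0], [-1, 2, 0, -1], [-1, 0, 2, 0], [0, -1, 0, 2]].
All simple roots have the same length, so the diagram is simply laced. The associated Dynkin diagram is a chain of 4 nodes with single edges (A_4), so the type is A_4 (the algebra sl(5)).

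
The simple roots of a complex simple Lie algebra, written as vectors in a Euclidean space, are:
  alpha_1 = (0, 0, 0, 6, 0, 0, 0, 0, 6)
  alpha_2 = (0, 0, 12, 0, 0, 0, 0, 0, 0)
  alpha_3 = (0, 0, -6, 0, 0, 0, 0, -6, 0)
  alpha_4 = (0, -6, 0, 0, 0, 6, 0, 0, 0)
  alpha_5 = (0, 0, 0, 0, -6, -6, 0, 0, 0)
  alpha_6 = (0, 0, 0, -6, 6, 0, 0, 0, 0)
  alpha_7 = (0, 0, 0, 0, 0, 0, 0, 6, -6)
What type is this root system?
Compute the Cartan integers a_ij = 2(alpha_i, alpha_j)/(alpha_j, alpha_j); the resulting 7x7 Cartan matrix is
[[2, 0, 0, 0, 0, -1, -1], [0, 2, -2, 0, 0, 0, 0], [0, -1, 2, 0, 0, 0, -1], [0, 0, 0, 2, -1, 0, 0], [0, 0, 0, -1, 2, -1, 0], [-1, 0, 0, 0, -1, 2, 0], [-1, 0, -1, 0, 0, 0, 2]].
The roots have two lengths (squared-length ratio 2:1); the short ones are alpha_{1,3,4,5,6,7}. The associated Dynkin diagram is a chain of 7 nodes with a double edge at one end; the terminal node there is the unique long simple root (C_7), so the type is C_7 (the algebra sp(14)).

C_7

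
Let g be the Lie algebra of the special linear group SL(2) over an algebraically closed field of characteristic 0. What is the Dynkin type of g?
A_1

This is sl(2), which has dimension 2^2 - 1 = 3 and rank 2 - 1 = 1 (a Cartan subalgebra is the diagonal traceless matrices). In the classification of classical Lie algebras, the special linear algebra sl(n+1) has type A_n; here n = 1, so the Dynkin diagram is a chain of 1 nodes with single edges (A_1). Hence the type is A_1.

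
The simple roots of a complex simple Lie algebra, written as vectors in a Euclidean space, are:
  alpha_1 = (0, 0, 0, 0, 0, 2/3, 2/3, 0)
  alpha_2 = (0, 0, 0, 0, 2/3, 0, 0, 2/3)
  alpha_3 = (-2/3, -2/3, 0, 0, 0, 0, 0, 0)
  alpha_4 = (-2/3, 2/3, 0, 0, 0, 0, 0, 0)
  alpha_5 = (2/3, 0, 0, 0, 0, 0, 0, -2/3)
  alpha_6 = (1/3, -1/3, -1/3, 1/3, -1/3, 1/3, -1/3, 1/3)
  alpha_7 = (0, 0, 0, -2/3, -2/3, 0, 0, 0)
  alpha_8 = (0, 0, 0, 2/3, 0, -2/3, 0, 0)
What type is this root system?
E_8

Compute the Cartan integers a_ij = 2(alpha_i, alpha_j)/(alpha_j, alpha_j); the resulting 8x8 Cartan matrix is
[[2, 0, 0, 0, 0, 0, 0, -1], [0, 2, 0, 0, -1, 0, -1, 0], [0, 0, 2, 0, -1, 0, 0, 0], [0, 0, 0, 2, -1, -1, 0, 0], [0, -1, -1, -1, 2, 0, 0, 0], [0, 0, 0, -1, 0, 2, 0, 0], [0, -1, 0, 0, 0, 0, 2, -1], [-1, 0, 0, 0, 0, 0, -1, 2]].
All simple roots have the same length, so the diagram is simply laced. The associated Dynkin diagram is a chain of 7 nodes with one extra node attached to the third node from one end (E_8), so the type is E_8.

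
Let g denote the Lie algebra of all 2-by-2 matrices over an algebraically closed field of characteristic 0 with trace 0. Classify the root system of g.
A_1 (sl(2))

This is sl(2), which has dimension 2^2 - 1 = 3 and rank 2 - 1 = 1 (a Cartan subalgebra is the diagonal traceless matrices). In the classification of classical Lie algebras, the special linear algebra sl(n+1) has type A_n; here n = 1, so the Dynkin diagram is a chain of 1 nodes with single edges (A_1). Hence the type is A_1.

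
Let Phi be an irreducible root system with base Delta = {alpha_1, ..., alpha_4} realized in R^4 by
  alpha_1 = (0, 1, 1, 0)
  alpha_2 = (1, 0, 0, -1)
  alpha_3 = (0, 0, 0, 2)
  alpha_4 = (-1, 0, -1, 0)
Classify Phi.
Compute the Cartan integers a_ij = 2(alpha_i, alpha_j)/(alpha_j, alpha_j); the resulting 4x4 Cartan matrix is
[[2, 0, 0, -1], [0, 2, -1, -1], [0, -2, 2, 0], [-1, -1, 0, 2]].
The roots have two lengths (squared-length ratio 2:1); the short ones are alpha_{1,2,4}. The associated Dynkin diagram is a chain of 4 nodes with a double edge at one end; the terminal node there is the unique long simple root (C_4), so the type is C_4 (the algebra sp(8)).

type C_4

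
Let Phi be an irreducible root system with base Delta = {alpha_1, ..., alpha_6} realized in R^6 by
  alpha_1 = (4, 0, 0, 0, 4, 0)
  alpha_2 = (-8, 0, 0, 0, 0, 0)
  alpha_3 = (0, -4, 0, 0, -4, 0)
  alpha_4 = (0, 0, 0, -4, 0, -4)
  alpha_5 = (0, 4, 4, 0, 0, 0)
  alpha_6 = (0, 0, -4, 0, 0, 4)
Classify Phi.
C_6

Compute the Cartan integers a_ij = 2(alpha_i, alpha_j)/(alpha_j, alpha_j); the resulting 6x6 Cartan matrix is
[[2, -1, -1, 0, 0, 0], [-2, 2, 0, 0, 0, 0], [-1, 0, 2, 0, -1, 0], [0, 0, 0, 2, 0, -1], [0, 0, -1, 0, 2, -1], [0, 0, 0, -1, -1, 2]].
The roots have two lengths (squared-length ratio 2:1); the short ones are alpha_{1,3,4,5,6}. The associated Dynkin diagram is a chain of 6 nodes with a double edge at one end; the terminal node there is the unique long simple root (C_6), so the type is C_6 (the algebra sp(12)).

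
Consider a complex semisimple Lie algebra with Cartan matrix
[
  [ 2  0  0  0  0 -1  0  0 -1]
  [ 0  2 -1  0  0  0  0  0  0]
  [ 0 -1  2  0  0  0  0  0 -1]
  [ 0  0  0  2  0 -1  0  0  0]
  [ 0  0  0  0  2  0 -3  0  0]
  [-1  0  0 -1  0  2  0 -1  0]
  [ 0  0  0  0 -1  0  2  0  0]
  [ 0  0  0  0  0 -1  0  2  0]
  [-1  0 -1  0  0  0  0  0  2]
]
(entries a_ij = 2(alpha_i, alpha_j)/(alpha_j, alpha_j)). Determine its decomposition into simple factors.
D7 + G2

The diagram associated to this matrix has two connected components: the simple roots {alpha_1, alpha_2, alpha_3, alpha_4, alpha_6, alpha_8, alpha_9} form a chain of 5 nodes with a fork of two nodes at one end (D_7), and {alpha_5, alpha_7} form two nodes joined by a triple edge (G_2). A semisimple Lie algebra decomposes uniquely as the direct sum of simple ideals, one per connected component of its Dynkin diagram, so g ≅ D_7 ⊕ G_2 (dimension 91 + 14 = 105).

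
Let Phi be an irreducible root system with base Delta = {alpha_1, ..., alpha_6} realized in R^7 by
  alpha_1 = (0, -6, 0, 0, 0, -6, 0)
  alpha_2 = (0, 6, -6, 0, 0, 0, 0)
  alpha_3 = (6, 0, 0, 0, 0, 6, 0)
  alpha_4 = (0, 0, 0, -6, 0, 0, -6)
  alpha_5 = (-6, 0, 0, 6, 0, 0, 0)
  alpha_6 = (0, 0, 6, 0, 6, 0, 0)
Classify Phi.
A6

Compute the Cartan integers a_ij = 2(alpha_i, alpha_j)/(alpha_j, alpha_j); the resulting 6x6 Cartan matrix is
[[2, -1, -1, 0, 0, 0], [-1, 2, 0, 0, 0, -1], [-1, 0, 2, 0, -1, 0], [0, 0, 0, 2, -1, 0], [0, 0, -1, -1, 2, 0], [0, -1, 0, 0, 0, 2]].
All simple roots have the same length, so the diagram is simply laced. The associated Dynkin diagram is a chain of 6 nodes with single edges (A_6), so the type is A_6 (the algebra sl(7)).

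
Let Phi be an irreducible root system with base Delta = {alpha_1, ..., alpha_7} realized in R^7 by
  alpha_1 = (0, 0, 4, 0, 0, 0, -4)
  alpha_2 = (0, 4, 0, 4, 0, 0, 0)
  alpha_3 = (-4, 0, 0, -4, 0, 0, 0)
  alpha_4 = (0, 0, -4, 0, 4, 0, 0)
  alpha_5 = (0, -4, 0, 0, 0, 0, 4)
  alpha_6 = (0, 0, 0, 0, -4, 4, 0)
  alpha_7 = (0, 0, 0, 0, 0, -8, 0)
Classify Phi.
Compute the Cartan integers a_ij = 2(alpha_i, alpha_j)/(alpha_j, alpha_j); the resulting 7x7 Cartan matrix is
[[2, 0, 0, -1, -1, 0, 0], [0, 2, -1, 0, -1, 0, 0], [0, -1, 2, 0, 0, 0, 0], [-1, 0, 0, 2, 0, -1, 0], [-1, -1, 0, 0, 2, 0, 0], [0, 0, 0, -1, 0, 2, -1], [0, 0, 0, 0, 0, -2, 2]].
The roots have two lengths (squared-length ratio 2:1); the short ones are alpha_{1,2,3,4,5,6}. The associated Dynkin diagram is a chain of 7 nodes with a double edge at one end; the terminal node there is the unique long simple root (C_7), so the type is C_7 (the algebra sp(14)).

C7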